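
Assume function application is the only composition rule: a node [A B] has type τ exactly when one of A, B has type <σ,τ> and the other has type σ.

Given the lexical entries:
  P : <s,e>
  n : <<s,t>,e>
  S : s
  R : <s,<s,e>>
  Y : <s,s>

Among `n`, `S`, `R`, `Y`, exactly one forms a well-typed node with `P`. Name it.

n : <<s,t>,e> — P needs s; n needs <s,t>; neither fits.
S — combines: P : <s,e> takes S : s as argument, giving e.
R : <s,<s,e>> — P needs s; R needs s; neither fits.
Y : <s,s> — P needs s; Y needs s; neither fits.

S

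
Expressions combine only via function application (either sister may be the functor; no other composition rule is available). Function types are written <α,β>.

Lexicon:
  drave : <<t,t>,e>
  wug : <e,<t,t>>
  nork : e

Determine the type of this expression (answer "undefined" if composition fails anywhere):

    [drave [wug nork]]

e

[wug nork]: <e,<t,t>> applied to e yields <t,t>.
[drave [wug nork]]: <<t,t>,e> applied to <t,t> yields e.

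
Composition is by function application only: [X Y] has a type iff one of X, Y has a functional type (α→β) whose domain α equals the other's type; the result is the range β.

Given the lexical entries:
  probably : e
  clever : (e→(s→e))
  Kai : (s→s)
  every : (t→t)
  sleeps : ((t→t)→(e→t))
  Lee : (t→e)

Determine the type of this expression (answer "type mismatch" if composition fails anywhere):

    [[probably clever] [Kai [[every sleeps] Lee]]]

At [probably clever], clever : (e→(s→e)) takes probably : e, giving (s→e).
At [every sleeps], sleeps : ((t→t)→(e→t)) takes every : (t→t), giving (e→t).
[[every sleeps] Lee]: (e→t) with (t→e) — neither is a function whose domain matches the other; composition fails here.

type mismatch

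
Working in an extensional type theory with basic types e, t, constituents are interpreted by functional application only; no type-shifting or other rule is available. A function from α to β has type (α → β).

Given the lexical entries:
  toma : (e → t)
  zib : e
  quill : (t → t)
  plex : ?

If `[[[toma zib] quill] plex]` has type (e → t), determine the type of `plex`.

(t → (e → t))

[[[toma zib] quill] plex] is required to be (e → t). [[toma zib] quill] : t cannot yield (e → t) as functor, so plex : (t → (e → t)).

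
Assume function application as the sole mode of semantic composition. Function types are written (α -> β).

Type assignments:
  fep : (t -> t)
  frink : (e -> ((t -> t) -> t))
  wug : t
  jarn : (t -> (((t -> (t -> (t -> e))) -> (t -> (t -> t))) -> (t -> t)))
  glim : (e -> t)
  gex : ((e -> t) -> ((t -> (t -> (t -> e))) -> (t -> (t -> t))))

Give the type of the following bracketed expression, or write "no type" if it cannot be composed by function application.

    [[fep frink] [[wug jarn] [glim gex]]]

no type

At [fep frink]: neither (t -> t) nor (e -> ((t -> t) -> t)) can take the other as argument; the node is ill-typed.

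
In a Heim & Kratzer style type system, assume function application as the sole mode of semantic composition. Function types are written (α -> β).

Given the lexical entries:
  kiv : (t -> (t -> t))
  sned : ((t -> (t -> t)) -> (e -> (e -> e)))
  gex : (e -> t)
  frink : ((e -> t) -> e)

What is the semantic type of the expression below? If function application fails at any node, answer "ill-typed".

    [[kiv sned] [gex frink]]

(e -> e)

At [kiv sned], sned : ((t -> (t -> t)) -> (e -> (e -> e))) takes kiv : (t -> (t -> t)), giving (e -> (e -> e)).
At [gex frink], frink : ((e -> t) -> e) takes gex : (e -> t), giving e.
At [[kiv sned] [gex frink]], [kiv sned] : (e -> (e -> e)) takes [gex frink] : e, giving (e -> e).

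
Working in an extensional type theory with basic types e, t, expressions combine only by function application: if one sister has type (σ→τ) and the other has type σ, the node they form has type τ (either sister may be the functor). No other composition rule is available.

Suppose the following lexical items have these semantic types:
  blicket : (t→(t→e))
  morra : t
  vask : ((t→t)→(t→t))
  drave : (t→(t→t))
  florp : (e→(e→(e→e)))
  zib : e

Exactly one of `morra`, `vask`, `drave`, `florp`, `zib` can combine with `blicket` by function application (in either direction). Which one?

morra

morra — combines: blicket : (t→(t→e)) takes morra : t as argument, giving (t→e).
vask : ((t→t)→(t→t)) — blicket needs t; vask needs (t→t); neither fits.
drave : (t→(t→t)) — blicket needs t; drave needs t; neither fits.
florp : (e→(e→(e→e))) — blicket needs t; florp needs e; neither fits.
zib : e — blicket needs t; zib needs nothing (atomic); neither fits.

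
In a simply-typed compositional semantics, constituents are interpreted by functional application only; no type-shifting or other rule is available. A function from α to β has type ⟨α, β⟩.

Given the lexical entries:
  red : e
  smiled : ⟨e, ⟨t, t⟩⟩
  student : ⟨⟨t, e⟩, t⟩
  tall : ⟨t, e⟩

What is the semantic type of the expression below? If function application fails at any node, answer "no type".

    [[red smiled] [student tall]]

t

At [red smiled], smiled : ⟨e, ⟨t, t⟩⟩ takes red : e, giving ⟨t, t⟩.
At [student tall], student : ⟨⟨t, e⟩, t⟩ takes tall : ⟨t, e⟩, giving t.
At [[red smiled] [student tall]], [red smiled] : ⟨t, t⟩ takes [student tall] : t, giving t.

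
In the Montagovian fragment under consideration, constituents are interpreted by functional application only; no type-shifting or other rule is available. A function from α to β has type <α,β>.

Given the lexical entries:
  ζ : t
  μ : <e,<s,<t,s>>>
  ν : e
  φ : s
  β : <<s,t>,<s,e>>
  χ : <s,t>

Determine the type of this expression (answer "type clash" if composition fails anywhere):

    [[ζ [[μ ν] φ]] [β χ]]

e

[μ ν] — μ of type <e,<s,<t,s>>> combines with ν of type e: type <s,<t,s>>.
[[μ ν] φ] — [μ ν] of type <s,<t,s>> combines with φ of type s: type <t,s>.
[ζ [[μ ν] φ]] — [[μ ν] φ] of type <t,s> combines with ζ of type t: type s.
[β χ] — β of type <<s,t>,<s,e>> combines with χ of type <s,t>: type <s,e>.
[[ζ [[μ ν] φ]] [β χ]] — [β χ] of type <s,e> combines with [ζ [[μ ν] φ]] of type s: type e.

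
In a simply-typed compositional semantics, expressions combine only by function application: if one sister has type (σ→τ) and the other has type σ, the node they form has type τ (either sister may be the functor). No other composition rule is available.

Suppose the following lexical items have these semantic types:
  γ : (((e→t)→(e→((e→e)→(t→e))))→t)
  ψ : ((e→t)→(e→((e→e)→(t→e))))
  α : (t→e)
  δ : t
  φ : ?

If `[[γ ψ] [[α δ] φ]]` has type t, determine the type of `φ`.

(e→(t→t))

For [[γ ψ] [[α δ] φ]] to have type t with [γ ψ] of type t, [[α δ] φ] must be the function: [[α δ] φ] : (t→t).
For [[α δ] φ] to have type (t→t) with [α δ] of type e, φ must be the function: φ : (e→(t→t)).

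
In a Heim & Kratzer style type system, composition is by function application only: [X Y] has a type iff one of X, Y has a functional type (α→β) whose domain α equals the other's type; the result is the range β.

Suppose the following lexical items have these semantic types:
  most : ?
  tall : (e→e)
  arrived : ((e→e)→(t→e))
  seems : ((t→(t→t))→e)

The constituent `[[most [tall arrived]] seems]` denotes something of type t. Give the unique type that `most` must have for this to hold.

((t→e)→(((t→(t→t))→e)→t))

[[most [tall arrived]] seems] is required to be t. seems : ((t→(t→t))→e) cannot yield t as functor, so [most [tall arrived]] : (((t→(t→t))→e)→t).
[most [tall arrived]] is required to be (((t→(t→t))→e)→t). [tall arrived] : (t→e) cannot yield (((t→(t→t))→e)→t) as functor, so most : ((t→e)→(((t→(t→t))→e)→t)).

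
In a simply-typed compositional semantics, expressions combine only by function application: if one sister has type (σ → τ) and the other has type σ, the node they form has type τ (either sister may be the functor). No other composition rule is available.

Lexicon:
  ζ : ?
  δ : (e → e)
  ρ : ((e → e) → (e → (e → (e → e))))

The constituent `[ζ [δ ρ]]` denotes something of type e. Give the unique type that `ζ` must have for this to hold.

At [ζ [δ ρ]] (required: e): [δ ρ] is (e → (e → (e → e))), which is not a function with range e; hence ζ is the functor — type ((e → (e → (e → e))) → e).

((e → (e → (e → e))) → e)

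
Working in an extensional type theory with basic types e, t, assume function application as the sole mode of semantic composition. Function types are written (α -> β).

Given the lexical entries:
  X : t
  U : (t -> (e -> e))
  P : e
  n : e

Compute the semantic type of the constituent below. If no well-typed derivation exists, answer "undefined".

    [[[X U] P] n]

[X U]: U is (t -> (e -> e)), X is t; result (e -> e).
[[X U] P]: [X U] is (e -> e), P is e; result e.
[[[X U] P] n]: e with e — neither is a function whose domain matches the other; composition fails here.

undefined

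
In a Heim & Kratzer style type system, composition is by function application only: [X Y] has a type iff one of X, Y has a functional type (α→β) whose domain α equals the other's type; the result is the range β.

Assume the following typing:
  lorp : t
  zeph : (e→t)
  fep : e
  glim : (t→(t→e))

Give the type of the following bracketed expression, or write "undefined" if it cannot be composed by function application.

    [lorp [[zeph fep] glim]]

[zeph fep]: functor zeph : (e→t), argument fep : e; result t.
[[zeph fep] glim]: functor glim : (t→(t→e)), argument [zeph fep] : t; result (t→e).
[lorp [[zeph fep] glim]]: functor [[zeph fep] glim] : (t→e), argument lorp : t; result e.

e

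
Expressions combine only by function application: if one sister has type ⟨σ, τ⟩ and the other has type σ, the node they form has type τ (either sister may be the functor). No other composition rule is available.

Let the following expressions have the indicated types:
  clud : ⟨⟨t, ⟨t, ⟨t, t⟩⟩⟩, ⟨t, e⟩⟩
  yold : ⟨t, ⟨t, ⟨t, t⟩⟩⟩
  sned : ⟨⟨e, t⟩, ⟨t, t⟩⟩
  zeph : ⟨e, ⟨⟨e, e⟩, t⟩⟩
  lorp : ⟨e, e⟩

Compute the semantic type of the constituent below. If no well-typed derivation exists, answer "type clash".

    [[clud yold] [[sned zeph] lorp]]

At [clud yold], clud : ⟨⟨t, ⟨t, ⟨t, t⟩⟩⟩, ⟨t, e⟩⟩ takes yold : ⟨t, ⟨t, ⟨t, t⟩⟩⟩, giving ⟨t, e⟩.
[sned zeph]: ⟨⟨e, t⟩, ⟨t, t⟩⟩ with ⟨e, ⟨⟨e, e⟩, t⟩⟩ — neither is a function whose domain matches the other; composition fails here.

type clash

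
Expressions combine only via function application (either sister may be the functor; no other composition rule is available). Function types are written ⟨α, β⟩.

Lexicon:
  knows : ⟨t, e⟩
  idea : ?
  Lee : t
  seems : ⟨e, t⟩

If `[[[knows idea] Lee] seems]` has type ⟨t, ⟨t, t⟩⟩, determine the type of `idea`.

⟨⟨t, e⟩, ⟨t, ⟨⟨e, t⟩, ⟨t, ⟨t, t⟩⟩⟩⟩⟩

For [[[knows idea] Lee] seems] to have type ⟨t, ⟨t, t⟩⟩ with seems of type ⟨e, t⟩, [[knows idea] Lee] must be the function: [[knows idea] Lee] : ⟨⟨e, t⟩, ⟨t, ⟨t, t⟩⟩⟩.
For [[knows idea] Lee] to have type ⟨⟨e, t⟩, ⟨t, ⟨t, t⟩⟩⟩ with Lee of type t, [knows idea] must be the function: [knows idea] : ⟨t, ⟨⟨e, t⟩, ⟨t, ⟨t, t⟩⟩⟩⟩.
For [knows idea] to have type ⟨t, ⟨⟨e, t⟩, ⟨t, ⟨t, t⟩⟩⟩⟩ with knows of type ⟨t, e⟩, idea must be the function: idea : ⟨⟨t, e⟩, ⟨t, ⟨⟨e, t⟩, ⟨t, ⟨t, t⟩⟩⟩⟩⟩.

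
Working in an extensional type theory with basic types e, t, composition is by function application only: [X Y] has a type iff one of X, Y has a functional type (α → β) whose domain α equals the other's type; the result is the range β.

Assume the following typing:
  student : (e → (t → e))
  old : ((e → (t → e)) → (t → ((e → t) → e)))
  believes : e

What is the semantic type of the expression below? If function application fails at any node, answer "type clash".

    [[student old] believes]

type clash

[student old]: functor old : ((e → (t → e)) → (t → ((e → t) → e))), argument student : (e → (t → e)); result (t → ((e → t) → e)).
At [[student old] believes]: neither (t → ((e → t) → e)) nor e can take the other as argument; the node is ill-typed.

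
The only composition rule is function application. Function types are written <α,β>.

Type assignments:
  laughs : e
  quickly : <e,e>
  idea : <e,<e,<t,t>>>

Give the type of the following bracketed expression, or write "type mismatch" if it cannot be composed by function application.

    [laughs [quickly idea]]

type mismatch

At [quickly idea]: neither <e,e> nor <e,<e,<t,t>>> can take the other as argument; the node is ill-typed.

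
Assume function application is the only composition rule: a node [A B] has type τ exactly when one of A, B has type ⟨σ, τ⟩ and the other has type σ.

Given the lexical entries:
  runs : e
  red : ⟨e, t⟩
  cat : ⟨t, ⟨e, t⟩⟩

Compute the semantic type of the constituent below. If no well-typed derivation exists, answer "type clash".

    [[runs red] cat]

At [runs red], red : ⟨e, t⟩ takes runs : e, giving t.
At [[runs red] cat], cat : ⟨t, ⟨e, t⟩⟩ takes [runs red] : t, giving ⟨e, t⟩.

⟨e, t⟩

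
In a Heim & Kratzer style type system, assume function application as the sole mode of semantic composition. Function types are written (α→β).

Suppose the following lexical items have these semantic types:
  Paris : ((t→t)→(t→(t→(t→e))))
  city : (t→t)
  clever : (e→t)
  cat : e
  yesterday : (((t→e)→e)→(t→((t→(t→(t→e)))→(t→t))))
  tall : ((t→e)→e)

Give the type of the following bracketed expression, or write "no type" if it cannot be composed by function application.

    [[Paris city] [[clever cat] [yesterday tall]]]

At [Paris city], Paris : ((t→t)→(t→(t→(t→e)))) takes city : (t→t), giving (t→(t→(t→e))).
At [clever cat], clever : (e→t) takes cat : e, giving t.
At [yesterday tall], yesterday : (((t→e)→e)→(t→((t→(t→(t→e)))→(t→t)))) takes tall : ((t→e)→e), giving (t→((t→(t→(t→e)))→(t→t))).
At [[clever cat] [yesterday tall]], [yesterday tall] : (t→((t→(t→(t→e)))→(t→t))) takes [clever cat] : t, giving ((t→(t→(t→e)))→(t→t)).
At [[Paris city] [[clever cat] [yesterday tall]]], [[clever cat] [yesterday tall]] : ((t→(t→(t→e)))→(t→t)) takes [Paris city] : (t→(t→(t→e))), giving (t→t).

(t→t)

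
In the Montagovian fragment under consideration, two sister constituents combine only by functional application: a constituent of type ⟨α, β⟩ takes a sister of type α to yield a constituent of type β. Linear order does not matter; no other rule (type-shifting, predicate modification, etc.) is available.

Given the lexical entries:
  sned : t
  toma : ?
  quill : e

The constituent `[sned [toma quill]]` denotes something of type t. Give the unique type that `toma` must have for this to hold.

⟨e, ⟨t, t⟩⟩

At [sned [toma quill]] (required: t): sned is t, which is not a function with range t; hence [toma quill] is the functor — type ⟨t, t⟩.
At [toma quill] (required: ⟨t, t⟩): quill is e, which is not a function with range ⟨t, t⟩; hence toma is the functor — type ⟨e, ⟨t, t⟩⟩.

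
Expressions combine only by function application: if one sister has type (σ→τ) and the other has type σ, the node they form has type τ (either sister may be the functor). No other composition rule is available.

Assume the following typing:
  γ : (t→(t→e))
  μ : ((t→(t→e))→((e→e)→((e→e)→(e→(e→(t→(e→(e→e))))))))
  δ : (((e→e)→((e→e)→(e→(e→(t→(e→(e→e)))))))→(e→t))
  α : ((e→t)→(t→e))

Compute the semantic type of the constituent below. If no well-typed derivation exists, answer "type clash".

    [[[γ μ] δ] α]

[γ μ] — μ of type ((t→(t→e))→((e→e)→((e→e)→(e→(e→(t→(e→(e→e)))))))) combines with γ of type (t→(t→e)): type ((e→e)→((e→e)→(e→(e→(t→(e→(e→e))))))).
[[γ μ] δ] — δ of type (((e→e)→((e→e)→(e→(e→(t→(e→(e→e)))))))→(e→t)) combines with [γ μ] of type ((e→e)→((e→e)→(e→(e→(t→(e→(e→e))))))): type (e→t).
[[[γ μ] δ] α] — α of type ((e→t)→(t→e)) combines with [[γ μ] δ] of type (e→t): type (t→e).

(t→e)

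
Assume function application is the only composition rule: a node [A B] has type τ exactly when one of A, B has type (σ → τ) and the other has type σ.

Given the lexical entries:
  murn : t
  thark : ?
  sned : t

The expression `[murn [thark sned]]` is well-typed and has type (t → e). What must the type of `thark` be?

(t → (t → (t → e)))

For [murn [thark sned]] to have type (t → e) with murn of type t, [thark sned] must be the function: [thark sned] : (t → (t → e)).
For [thark sned] to have type (t → (t → e)) with sned of type t, thark must be the function: thark : (t → (t → (t → e))).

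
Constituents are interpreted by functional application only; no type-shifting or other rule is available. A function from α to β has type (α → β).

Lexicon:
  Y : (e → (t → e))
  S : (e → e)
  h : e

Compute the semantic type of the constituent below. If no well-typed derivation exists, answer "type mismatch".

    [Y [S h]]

[S h] — S of type (e → e) combines with h of type e: type e.
[Y [S h]] — Y of type (e → (t → e)) combines with [S h] of type e: type (t → e).

(t → e)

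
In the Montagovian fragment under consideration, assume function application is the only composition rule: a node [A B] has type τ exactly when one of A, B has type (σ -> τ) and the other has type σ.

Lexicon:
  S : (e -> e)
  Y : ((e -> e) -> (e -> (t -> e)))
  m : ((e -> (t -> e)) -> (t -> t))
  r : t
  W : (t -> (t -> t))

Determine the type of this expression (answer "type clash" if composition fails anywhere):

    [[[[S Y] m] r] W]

(t -> t)

[S Y]: Y is ((e -> e) -> (e -> (t -> e))), S is (e -> e); result (e -> (t -> e)).
[[S Y] m]: m is ((e -> (t -> e)) -> (t -> t)), [S Y] is (e -> (t -> e)); result (t -> t).
[[[S Y] m] r]: [[S Y] m] is (t -> t), r is t; result t.
[[[[S Y] m] r] W]: W is (t -> (t -> t)), [[[S Y] m] r] is t; result (t -> t).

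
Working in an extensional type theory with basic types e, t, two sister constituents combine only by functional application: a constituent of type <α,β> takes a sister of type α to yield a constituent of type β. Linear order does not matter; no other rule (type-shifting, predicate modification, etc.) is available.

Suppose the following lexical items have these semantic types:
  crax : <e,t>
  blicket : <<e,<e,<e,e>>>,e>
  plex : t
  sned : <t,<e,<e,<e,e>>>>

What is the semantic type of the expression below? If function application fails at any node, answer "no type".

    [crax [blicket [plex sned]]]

t

[plex sned]: <t,<e,<e,<e,e>>>> applied to t yields <e,<e,<e,e>>>.
[blicket [plex sned]]: <<e,<e,<e,e>>>,e> applied to <e,<e,<e,e>>> yields e.
[crax [blicket [plex sned]]]: <e,t> applied to e yields t.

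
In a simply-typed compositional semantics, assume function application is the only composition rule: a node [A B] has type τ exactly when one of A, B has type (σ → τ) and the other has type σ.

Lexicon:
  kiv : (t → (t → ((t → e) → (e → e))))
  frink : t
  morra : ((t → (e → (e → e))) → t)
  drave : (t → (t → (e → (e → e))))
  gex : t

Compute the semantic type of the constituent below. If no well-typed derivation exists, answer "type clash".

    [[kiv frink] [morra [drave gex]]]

((t → e) → (e → e))

[kiv frink] — kiv of type (t → (t → ((t → e) → (e → e)))) combines with frink of type t: type (t → ((t → e) → (e → e))).
[drave gex] — drave of type (t → (t → (e → (e → e)))) combines with gex of type t: type (t → (e → (e → e))).
[morra [drave gex]] — morra of type ((t → (e → (e → e))) → t) combines with [drave gex] of type (t → (e → (e → e))): type t.
[[kiv frink] [morra [drave gex]]] — [kiv frink] of type (t → ((t → e) → (e → e))) combines with [morra [drave gex]] of type t: type ((t → e) → (e → e)).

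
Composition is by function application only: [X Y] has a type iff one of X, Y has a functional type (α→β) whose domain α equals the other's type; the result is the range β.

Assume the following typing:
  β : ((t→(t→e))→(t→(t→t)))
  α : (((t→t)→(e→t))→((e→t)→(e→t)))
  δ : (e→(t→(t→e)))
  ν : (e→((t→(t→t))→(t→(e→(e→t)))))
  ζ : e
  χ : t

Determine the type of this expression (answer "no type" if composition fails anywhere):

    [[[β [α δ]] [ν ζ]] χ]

At [α δ]: neither (((t→t)→(e→t))→((e→t)→(e→t))) nor (e→(t→(t→e))) can take the other as argument; the node is ill-typed.

no type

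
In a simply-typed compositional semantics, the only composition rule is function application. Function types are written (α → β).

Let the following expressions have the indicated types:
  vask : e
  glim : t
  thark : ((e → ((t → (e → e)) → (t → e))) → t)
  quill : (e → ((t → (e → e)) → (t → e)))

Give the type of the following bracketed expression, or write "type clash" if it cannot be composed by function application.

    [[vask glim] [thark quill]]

At [vask glim]: neither e nor t can take the other as argument; the node is ill-typed.

type clash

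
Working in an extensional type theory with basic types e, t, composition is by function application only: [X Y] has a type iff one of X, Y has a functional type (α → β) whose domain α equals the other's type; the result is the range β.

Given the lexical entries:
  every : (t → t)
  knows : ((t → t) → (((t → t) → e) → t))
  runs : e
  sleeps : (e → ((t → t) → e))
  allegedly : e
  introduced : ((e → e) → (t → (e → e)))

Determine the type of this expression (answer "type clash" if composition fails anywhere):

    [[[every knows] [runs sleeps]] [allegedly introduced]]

type clash

[every knows]: functor knows : ((t → t) → (((t → t) → e) → t)), argument every : (t → t); result (((t → t) → e) → t).
[runs sleeps]: functor sleeps : (e → ((t → t) → e)), argument runs : e; result ((t → t) → e).
[[every knows] [runs sleeps]]: functor [every knows] : (((t → t) → e) → t), argument [runs sleeps] : ((t → t) → e); result t.
[allegedly introduced]: e and ((e → e) → (t → (e → e))) cannot combine by function application — type clash.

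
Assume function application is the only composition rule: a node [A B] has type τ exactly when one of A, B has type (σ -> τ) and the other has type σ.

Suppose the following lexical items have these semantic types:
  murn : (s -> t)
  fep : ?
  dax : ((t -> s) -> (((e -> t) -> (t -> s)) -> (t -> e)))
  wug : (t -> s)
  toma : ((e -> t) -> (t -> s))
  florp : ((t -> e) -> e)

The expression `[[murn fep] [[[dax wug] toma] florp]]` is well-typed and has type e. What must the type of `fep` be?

For [[murn fep] [[[dax wug] toma] florp]] to have type e with [[[dax wug] toma] florp] of type e, [murn fep] must be the function: [murn fep] : (e -> e).
For [murn fep] to have type (e -> e) with murn of type (s -> t), fep must be the function: fep : ((s -> t) -> (e -> e)).

((s -> t) -> (e -> e))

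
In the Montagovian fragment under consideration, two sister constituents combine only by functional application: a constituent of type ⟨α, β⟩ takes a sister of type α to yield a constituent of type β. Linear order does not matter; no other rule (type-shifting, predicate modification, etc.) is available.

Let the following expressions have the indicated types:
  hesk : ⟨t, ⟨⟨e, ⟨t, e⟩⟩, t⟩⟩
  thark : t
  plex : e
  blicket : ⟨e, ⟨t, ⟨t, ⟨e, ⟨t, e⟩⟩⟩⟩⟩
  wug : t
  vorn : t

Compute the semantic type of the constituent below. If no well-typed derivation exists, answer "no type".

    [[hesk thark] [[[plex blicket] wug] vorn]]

t

[hesk thark]: ⟨t, ⟨⟨e, ⟨t, e⟩⟩, t⟩⟩ applied to t yields ⟨⟨e, ⟨t, e⟩⟩, t⟩.
[plex blicket]: ⟨e, ⟨t, ⟨t, ⟨e, ⟨t, e⟩⟩⟩⟩⟩ applied to e yields ⟨t, ⟨t, ⟨e, ⟨t, e⟩⟩⟩⟩.
[[plex blicket] wug]: ⟨t, ⟨t, ⟨e, ⟨t, e⟩⟩⟩⟩ applied to t yields ⟨t, ⟨e, ⟨t, e⟩⟩⟩.
[[[plex blicket] wug] vorn]: ⟨t, ⟨e, ⟨t, e⟩⟩⟩ applied to t yields ⟨e, ⟨t, e⟩⟩.
[[hesk thark] [[[plex blicket] wug] vorn]]: ⟨⟨e, ⟨t, e⟩⟩, t⟩ applied to ⟨e, ⟨t, e⟩⟩ yields t.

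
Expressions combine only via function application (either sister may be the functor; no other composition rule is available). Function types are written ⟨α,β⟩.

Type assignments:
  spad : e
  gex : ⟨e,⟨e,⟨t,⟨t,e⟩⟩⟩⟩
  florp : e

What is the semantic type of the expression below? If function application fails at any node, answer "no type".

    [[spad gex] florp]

⟨t,⟨t,e⟩⟩

[spad gex]: gex is ⟨e,⟨e,⟨t,⟨t,e⟩⟩⟩⟩, spad is e; result ⟨e,⟨t,⟨t,e⟩⟩⟩.
[[spad gex] florp]: [spad gex] is ⟨e,⟨t,⟨t,e⟩⟩⟩, florp is e; result ⟨t,⟨t,e⟩⟩.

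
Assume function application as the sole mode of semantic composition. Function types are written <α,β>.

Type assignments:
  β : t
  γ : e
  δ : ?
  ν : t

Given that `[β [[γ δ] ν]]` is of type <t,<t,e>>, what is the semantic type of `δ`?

For [β [[γ δ] ν]] to have type <t,<t,e>> with β of type t, [[γ δ] ν] must be the function: [[γ δ] ν] : <t,<t,<t,e>>>.
For [[γ δ] ν] to have type <t,<t,<t,e>>> with ν of type t, [γ δ] must be the function: [γ δ] : <t,<t,<t,<t,e>>>>.
For [γ δ] to have type <t,<t,<t,<t,e>>>> with γ of type e, δ must be the function: δ : <e,<t,<t,<t,<t,e>>>>>.

<e,<t,<t,<t,<t,e>>>>>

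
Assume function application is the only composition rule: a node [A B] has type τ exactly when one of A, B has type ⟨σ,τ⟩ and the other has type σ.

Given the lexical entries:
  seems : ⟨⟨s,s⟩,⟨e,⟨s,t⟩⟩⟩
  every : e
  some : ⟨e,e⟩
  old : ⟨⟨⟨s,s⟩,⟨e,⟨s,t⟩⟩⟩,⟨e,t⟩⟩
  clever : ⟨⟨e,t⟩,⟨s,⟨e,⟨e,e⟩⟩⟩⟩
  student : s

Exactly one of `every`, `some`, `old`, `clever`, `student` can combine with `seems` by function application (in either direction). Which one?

old

every : e — neither side's domain matches the other.
some : ⟨e,e⟩ — neither side's domain matches the other.
old — combines: old : ⟨⟨⟨s,s⟩,⟨e,⟨s,t⟩⟩⟩,⟨e,t⟩⟩ takes seems : ⟨⟨s,s⟩,⟨e,⟨s,t⟩⟩⟩ as argument, giving ⟨e,t⟩.
clever : ⟨⟨e,t⟩,⟨s,⟨e,⟨e,e⟩⟩⟩⟩ — neither side's domain matches the other.
student : s — neither side's domain matches the other.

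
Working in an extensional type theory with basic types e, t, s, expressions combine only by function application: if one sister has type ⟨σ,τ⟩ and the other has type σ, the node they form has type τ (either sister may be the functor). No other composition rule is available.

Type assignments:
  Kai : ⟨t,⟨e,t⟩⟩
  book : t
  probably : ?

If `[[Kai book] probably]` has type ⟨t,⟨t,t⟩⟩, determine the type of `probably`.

⟨⟨e,t⟩,⟨t,⟨t,t⟩⟩⟩

At [[Kai book] probably] (required: ⟨t,⟨t,t⟩⟩): [Kai book] is ⟨e,t⟩, which is not a function with range ⟨t,⟨t,t⟩⟩; hence probably is the functor — type ⟨⟨e,t⟩,⟨t,⟨t,t⟩⟩⟩.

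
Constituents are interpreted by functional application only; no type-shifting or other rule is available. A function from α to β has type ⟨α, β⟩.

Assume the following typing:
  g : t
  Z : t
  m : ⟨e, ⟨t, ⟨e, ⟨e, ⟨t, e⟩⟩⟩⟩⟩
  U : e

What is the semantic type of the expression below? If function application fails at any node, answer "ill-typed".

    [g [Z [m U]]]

ill-typed

At [m U], m : ⟨e, ⟨t, ⟨e, ⟨e, ⟨t, e⟩⟩⟩⟩⟩ takes U : e, giving ⟨t, ⟨e, ⟨e, ⟨t, e⟩⟩⟩⟩.
At [Z [m U]], [m U] : ⟨t, ⟨e, ⟨e, ⟨t, e⟩⟩⟩⟩ takes Z : t, giving ⟨e, ⟨e, ⟨t, e⟩⟩⟩.
[g [Z [m U]]]: t and ⟨e, ⟨e, ⟨t, e⟩⟩⟩ cannot combine by function application — type clash.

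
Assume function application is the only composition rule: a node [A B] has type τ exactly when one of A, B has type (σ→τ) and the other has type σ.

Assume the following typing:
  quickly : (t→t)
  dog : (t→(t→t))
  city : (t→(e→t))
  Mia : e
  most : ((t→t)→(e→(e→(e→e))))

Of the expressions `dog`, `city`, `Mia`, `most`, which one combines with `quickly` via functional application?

most

dog : (t→(t→t)) — neither side's domain matches the other.
city : (t→(e→t)) — neither side's domain matches the other.
Mia : e — neither side's domain matches the other.
most — combines: most : ((t→t)→(e→(e→(e→e)))) takes quickly : (t→t) as argument, giving (e→(e→(e→e))).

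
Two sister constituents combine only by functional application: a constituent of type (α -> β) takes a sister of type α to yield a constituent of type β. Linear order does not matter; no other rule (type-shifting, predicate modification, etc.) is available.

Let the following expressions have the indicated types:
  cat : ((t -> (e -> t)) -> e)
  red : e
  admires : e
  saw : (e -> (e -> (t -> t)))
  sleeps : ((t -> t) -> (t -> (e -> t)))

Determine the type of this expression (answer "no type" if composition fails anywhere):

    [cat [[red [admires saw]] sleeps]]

e

[admires saw]: saw is (e -> (e -> (t -> t))), admires is e; result (e -> (t -> t)).
[red [admires saw]]: [admires saw] is (e -> (t -> t)), red is e; result (t -> t).
[[red [admires saw]] sleeps]: sleeps is ((t -> t) -> (t -> (e -> t))), [red [admires saw]] is (t -> t); result (t -> (e -> t)).
[cat [[red [admires saw]] sleeps]]: cat is ((t -> (e -> t)) -> e), [[red [admires saw]] sleeps] is (t -> (e -> t)); result e.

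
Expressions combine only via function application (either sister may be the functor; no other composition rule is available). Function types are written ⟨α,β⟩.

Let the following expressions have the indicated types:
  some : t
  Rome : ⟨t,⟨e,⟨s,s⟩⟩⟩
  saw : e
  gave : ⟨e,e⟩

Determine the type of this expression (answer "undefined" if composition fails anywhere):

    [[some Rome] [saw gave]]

At [some Rome], Rome : ⟨t,⟨e,⟨s,s⟩⟩⟩ takes some : t, giving ⟨e,⟨s,s⟩⟩.
At [saw gave], gave : ⟨e,e⟩ takes saw : e, giving e.
At [[some Rome] [saw gave]], [some Rome] : ⟨e,⟨s,s⟩⟩ takes [saw gave] : e, giving ⟨s,s⟩.

⟨s,s⟩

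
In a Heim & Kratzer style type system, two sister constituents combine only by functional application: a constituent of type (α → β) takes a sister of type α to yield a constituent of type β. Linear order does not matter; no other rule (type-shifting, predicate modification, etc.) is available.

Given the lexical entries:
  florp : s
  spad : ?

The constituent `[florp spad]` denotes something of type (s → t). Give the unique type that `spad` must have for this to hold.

[florp spad] must have type (s → t). The sister florp has type s; that is not a function onto (s → t), so spad must be the functor, of type (s → (s → t)).

(s → (s → t))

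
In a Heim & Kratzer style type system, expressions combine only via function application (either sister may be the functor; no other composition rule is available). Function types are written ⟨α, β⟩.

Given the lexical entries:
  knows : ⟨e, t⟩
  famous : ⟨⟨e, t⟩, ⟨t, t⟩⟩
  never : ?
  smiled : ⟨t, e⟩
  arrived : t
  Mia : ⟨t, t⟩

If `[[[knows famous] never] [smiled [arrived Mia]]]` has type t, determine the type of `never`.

[[[knows famous] never] [smiled [arrived Mia]]] is required to be t. [smiled [arrived Mia]] : e cannot yield t as functor, so [[knows famous] never] : ⟨e, t⟩.
[[knows famous] never] is required to be ⟨e, t⟩. [knows famous] : ⟨t, t⟩ cannot yield ⟨e, t⟩ as functor, so never : ⟨⟨t, t⟩, ⟨e, t⟩⟩.

⟨⟨t, t⟩, ⟨e, t⟩⟩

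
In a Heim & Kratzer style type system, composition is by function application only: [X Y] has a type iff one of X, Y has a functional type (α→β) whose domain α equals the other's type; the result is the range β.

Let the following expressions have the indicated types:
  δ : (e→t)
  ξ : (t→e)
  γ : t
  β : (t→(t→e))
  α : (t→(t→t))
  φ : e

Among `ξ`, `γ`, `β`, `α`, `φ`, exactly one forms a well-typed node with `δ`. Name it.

φ

ξ : (t→e) — no; δ wants e, and ξ wants t.
γ : t — no; δ wants e, and γ wants nothing (atomic).
β : (t→(t→e)) — no; δ wants e, and β wants t.
α : (t→(t→t)) — no; δ wants e, and α wants t.
φ — combines: δ : (e→t) takes φ : e as argument, giving t.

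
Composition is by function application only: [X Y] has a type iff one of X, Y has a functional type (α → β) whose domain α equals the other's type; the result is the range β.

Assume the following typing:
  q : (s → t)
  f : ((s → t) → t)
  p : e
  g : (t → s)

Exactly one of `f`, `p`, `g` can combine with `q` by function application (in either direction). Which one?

f

f — combines: f : ((s → t) → t) takes q : (s → t) as argument, giving t.
p : e — neither side's domain matches the other.
g : (t → s) — neither side's domain matches the other.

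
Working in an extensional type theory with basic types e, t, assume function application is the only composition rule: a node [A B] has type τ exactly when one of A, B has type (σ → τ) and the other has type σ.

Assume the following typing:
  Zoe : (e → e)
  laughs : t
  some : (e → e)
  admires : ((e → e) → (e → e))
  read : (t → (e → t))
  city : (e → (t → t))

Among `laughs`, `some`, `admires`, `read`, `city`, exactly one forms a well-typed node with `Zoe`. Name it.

admires

laughs : t — no; Zoe wants e, and laughs wants nothing (atomic).
some : (e → e) — no; Zoe wants e, and some wants e.
admires — combines: admires : ((e → e) → (e → e)) takes Zoe : (e → e) as argument, giving (e → e).
read : (t → (e → t)) — no; Zoe wants e, and read wants t.
city : (e → (t → t)) — no; Zoe wants e, and city wants e.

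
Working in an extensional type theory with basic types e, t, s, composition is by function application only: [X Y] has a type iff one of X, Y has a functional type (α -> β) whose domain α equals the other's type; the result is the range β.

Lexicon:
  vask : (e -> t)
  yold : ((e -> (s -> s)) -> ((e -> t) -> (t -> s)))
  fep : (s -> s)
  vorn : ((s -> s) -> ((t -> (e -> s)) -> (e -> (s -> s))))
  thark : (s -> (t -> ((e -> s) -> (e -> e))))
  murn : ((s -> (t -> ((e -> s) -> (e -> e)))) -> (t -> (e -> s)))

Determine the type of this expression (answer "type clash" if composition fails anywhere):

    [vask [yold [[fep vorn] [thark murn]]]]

(t -> s)

At [fep vorn], vorn : ((s -> s) -> ((t -> (e -> s)) -> (e -> (s -> s)))) takes fep : (s -> s), giving ((t -> (e -> s)) -> (e -> (s -> s))).
At [thark murn], murn : ((s -> (t -> ((e -> s) -> (e -> e)))) -> (t -> (e -> s))) takes thark : (s -> (t -> ((e -> s) -> (e -> e)))), giving (t -> (e -> s)).
At [[fep vorn] [thark murn]], [fep vorn] : ((t -> (e -> s)) -> (e -> (s -> s))) takes [thark murn] : (t -> (e -> s)), giving (e -> (s -> s)).
At [yold [[fep vorn] [thark murn]]], yold : ((e -> (s -> s)) -> ((e -> t) -> (t -> s))) takes [[fep vorn] [thark murn]] : (e -> (s -> s)), giving ((e -> t) -> (t -> s)).
At [vask [yold [[fep vorn] [thark murn]]]], [yold [[fep vorn] [thark murn]]] : ((e -> t) -> (t -> s)) takes vask : (e -> t), giving (t -> s).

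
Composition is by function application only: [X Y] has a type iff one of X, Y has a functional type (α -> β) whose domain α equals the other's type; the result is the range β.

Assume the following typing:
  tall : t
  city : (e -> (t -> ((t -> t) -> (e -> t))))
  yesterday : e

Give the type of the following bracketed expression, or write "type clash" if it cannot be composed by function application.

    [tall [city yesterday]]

[city yesterday] — city of type (e -> (t -> ((t -> t) -> (e -> t)))) combines with yesterday of type e: type (t -> ((t -> t) -> (e -> t))).
[tall [city yesterday]] — [city yesterday] of type (t -> ((t -> t) -> (e -> t))) combines with tall of type t: type ((t -> t) -> (e -> t)).

((t -> t) -> (e -> t))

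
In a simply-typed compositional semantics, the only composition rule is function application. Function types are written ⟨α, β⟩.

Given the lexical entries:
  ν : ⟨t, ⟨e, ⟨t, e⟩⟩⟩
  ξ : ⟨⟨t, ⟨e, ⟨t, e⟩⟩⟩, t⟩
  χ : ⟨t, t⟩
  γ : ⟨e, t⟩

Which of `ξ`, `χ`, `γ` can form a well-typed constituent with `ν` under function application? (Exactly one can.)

ξ — combines: ξ : ⟨⟨t, ⟨e, ⟨t, e⟩⟩⟩, t⟩ takes ν : ⟨t, ⟨e, ⟨t, e⟩⟩⟩ as argument, giving t.
χ : ⟨t, t⟩ — neither side's domain matches the other.
γ : ⟨e, t⟩ — neither side's domain matches the other.

ξ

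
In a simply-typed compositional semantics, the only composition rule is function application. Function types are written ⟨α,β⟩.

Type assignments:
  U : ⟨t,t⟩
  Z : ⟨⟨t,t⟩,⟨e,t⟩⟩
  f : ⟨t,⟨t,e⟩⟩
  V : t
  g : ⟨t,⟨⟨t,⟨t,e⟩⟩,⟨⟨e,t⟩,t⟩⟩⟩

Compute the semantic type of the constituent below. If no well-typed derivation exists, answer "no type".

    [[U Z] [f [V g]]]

[U Z]: functor Z : ⟨⟨t,t⟩,⟨e,t⟩⟩, argument U : ⟨t,t⟩; result ⟨e,t⟩.
[V g]: functor g : ⟨t,⟨⟨t,⟨t,e⟩⟩,⟨⟨e,t⟩,t⟩⟩⟩, argument V : t; result ⟨⟨t,⟨t,e⟩⟩,⟨⟨e,t⟩,t⟩⟩.
[f [V g]]: functor [V g] : ⟨⟨t,⟨t,e⟩⟩,⟨⟨e,t⟩,t⟩⟩, argument f : ⟨t,⟨t,e⟩⟩; result ⟨⟨e,t⟩,t⟩.
[[U Z] [f [V g]]]: functor [f [V g]] : ⟨⟨e,t⟩,t⟩, argument [U Z] : ⟨e,t⟩; result t.

t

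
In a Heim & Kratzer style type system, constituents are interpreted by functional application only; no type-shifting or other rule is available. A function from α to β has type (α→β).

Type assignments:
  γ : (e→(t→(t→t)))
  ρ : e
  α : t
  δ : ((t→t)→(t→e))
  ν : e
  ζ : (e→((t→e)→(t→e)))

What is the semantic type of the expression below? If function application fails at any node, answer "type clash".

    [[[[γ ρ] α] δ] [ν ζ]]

(t→e)

[γ ρ] — γ of type (e→(t→(t→t))) combines with ρ of type e: type (t→(t→t)).
[[γ ρ] α] — [γ ρ] of type (t→(t→t)) combines with α of type t: type (t→t).
[[[γ ρ] α] δ] — δ of type ((t→t)→(t→e)) combines with [[γ ρ] α] of type (t→t): type (t→e).
[ν ζ] — ζ of type (e→((t→e)→(t→e))) combines with ν of type e: type ((t→e)→(t→e)).
[[[[γ ρ] α] δ] [ν ζ]] — [ν ζ] of type ((t→e)→(t→e)) combines with [[[γ ρ] α] δ] of type (t→e): type (t→e).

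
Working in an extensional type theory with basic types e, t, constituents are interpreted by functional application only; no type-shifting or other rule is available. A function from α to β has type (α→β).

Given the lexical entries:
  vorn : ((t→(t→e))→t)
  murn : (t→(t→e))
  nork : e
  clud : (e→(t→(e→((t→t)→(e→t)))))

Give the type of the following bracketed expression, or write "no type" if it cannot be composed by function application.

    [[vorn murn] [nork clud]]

[vorn murn]: ((t→(t→e))→t) applied to (t→(t→e)) yields t.
[nork clud]: (e→(t→(e→((t→t)→(e→t))))) applied to e yields (t→(e→((t→t)→(e→t)))).
[[vorn murn] [nork clud]]: (t→(e→((t→t)→(e→t)))) applied to t yields (e→((t→t)→(e→t))).

(e→((t→t)→(e→t)))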